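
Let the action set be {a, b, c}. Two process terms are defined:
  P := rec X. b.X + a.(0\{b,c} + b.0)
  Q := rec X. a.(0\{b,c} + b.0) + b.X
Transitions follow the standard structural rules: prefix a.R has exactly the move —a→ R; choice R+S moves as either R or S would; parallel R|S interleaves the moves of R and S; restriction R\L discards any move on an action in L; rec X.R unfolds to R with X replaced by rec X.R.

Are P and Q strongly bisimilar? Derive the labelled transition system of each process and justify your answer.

bisimilar

P's transition system — 3 states:
  u0 = rec X. b.X + a.(0\{b,c} + b.0) has moves -a-> u1, -b-> u0
  u1 = 0\{b,c} + b.0 has moves -b-> u2
  u2 = 0 has moves ∅
Q's transition system — 3 states:
  v0 = rec X. a.(0\{b,c} + b.0) + b.X has moves -a-> v1, -b-> v0
  v1 = 0\{b,c} + b.0 has moves -b-> v2
  v2 = 0 has moves ∅
Partition-refinement fixed point:
  B0 = {u0, v0}
  B1 = {u1, v1}
  B2 = {u2, v2}
u0 ∈ B0, v0 ∈ B0 → same block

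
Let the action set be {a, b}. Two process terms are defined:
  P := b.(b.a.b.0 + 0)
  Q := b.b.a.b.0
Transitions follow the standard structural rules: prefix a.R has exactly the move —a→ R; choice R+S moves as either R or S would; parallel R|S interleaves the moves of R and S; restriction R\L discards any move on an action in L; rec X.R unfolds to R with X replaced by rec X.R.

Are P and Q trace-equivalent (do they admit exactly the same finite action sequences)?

traces(P) = traces(Q)

P's transition system — 5 states:
  m0 = b.(b.a.b.0 + 0) ⊢ —b→ m1
  m1 = b.a.b.0 + 0 ⊢ —b→ m2
  m2 = a.b.0 ⊢ —a→ m3
  m3 = b.0 ⊢ —b→ m4
  m4 = 0 ⊢ ∅
Q's transition system — 5 states:
  n0 = b.b.a.b.0 ⊢ —b→ n1
  n1 = b.a.b.0 ⊢ —b→ n2
  n2 = a.b.0 ⊢ —a→ n3
  n3 = b.0 ⊢ —b→ n4
  n4 = 0 ⊢ ∅
Coarsest stable partition (strong bisimilarity classes):
  B0 = {m0, n0}
  B1 = {m1, n1}
  B2 = {m2, n2}
  B3 = {m3, n3}
  B4 = {m4, n4}
m0 ∈ B0, n0 ∈ B0 → same block
Bisimilar ⇒ trace-equivalent.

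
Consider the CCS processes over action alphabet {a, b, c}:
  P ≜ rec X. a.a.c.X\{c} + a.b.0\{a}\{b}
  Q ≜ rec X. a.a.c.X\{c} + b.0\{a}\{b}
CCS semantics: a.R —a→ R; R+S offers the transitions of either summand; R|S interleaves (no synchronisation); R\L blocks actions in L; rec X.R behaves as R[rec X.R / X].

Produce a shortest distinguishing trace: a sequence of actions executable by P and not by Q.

ab

LTS(P): 10 reachable states
  p0 = rec X. a.a.c.X\{c} + a.b.0\{a}\{b} :: --a--▸ p1, --a--▸ p2
  p1 = a.c.(rec X. a.a.c.X\{c} + a.b.0\{a}\{b})\{c} :: --a--▸ p3
  p2 = b.0\{a}\{b} :: --b--▸ p4
  p3 = c.(rec X. a.a.c.X\{c} + a.b.0\{a}\{b})\{c} :: --c--▸ p5
  p4 = 0\{a}\{b} :: deadlocked
  p5 = (rec X. a.a.c.X\{c} + a.b.0\{a}\{b})\{c} :: --a--▸ p6, --a--▸ p7
  p6 = (a.c.(rec X. a.a.c.X\{c} + a.b.0\{a}\{b})\{c})\{c} :: --a--▸ p8
  p7 = (b.0\{a}\{b})\{c} :: --b--▸ p9
  p8 = (c.(rec X. a.a.c.X\{c} + a.b.0\{a}\{b})\{c})\{c} :: deadlocked
  p9 = 0\{a}\{b}\{c} :: deadlocked
LTS(Q): 8 reachable states
  q0 = rec X. a.a.c.X\{c} + b.0\{a}\{b} :: --a--▸ q1, --b--▸ q2
  q1 = a.c.(rec X. a.a.c.X\{c} + b.0\{a}\{b})\{c} :: --a--▸ q3
  q2 = 0\{a}\{b} :: deadlocked
  q3 = c.(rec X. a.a.c.X\{c} + b.0\{a}\{b})\{c} :: --c--▸ q4
  q4 = (rec X. a.a.c.X\{c} + b.0\{a}\{b})\{c} :: --a--▸ q5, --b--▸ q6
  q5 = (a.c.(rec X. a.a.c.X\{c} + b.0\{a}\{b})\{c})\{c} :: --a--▸ q7
  q6 = 0\{a}\{b}\{c} :: deadlocked
  q7 = (c.(rec X. a.a.c.X\{c} + b.0\{a}\{b})\{c})\{c} :: deadlocked
Executing ab from P (initial set {p0}):
  step 1 (a): {p1, p2}
  step 2 (b): {p4}
  ✓ P
Executing ab from Q (initial set {q0}):
  step 1 (a): {q1}
  step 2 (b): no successor for Q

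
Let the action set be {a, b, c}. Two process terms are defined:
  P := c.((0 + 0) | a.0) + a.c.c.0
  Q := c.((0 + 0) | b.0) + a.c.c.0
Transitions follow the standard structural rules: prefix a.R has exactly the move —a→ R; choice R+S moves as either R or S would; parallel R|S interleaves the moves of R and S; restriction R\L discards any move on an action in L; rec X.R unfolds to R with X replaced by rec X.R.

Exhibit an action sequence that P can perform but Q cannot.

ca

LTS(P): 6 reachable states
  s0 = c.((0 + 0) | a.0) + a.c.c.0 → -a-> s1, -c-> s2
  s1 = c.c.0 → -c-> s3
  s2 = (0 + 0) | a.0 → -a-> s4
  s3 = c.0 → -c-> s5
  s4 = (0 + 0) | 0 → (no moves)
  s5 = 0 → (no moves)
LTS(Q): 6 reachable states
  t0 = c.((0 + 0) | b.0) + a.c.c.0 → -a-> t1, -c-> t2
  t1 = c.c.0 → -c-> t3
  t2 = (0 + 0) | b.0 → -b-> t4
  t3 = c.0 → -c-> t5
  t4 = (0 + 0) | 0 → (no moves)
  t5 = 0 → (no moves)
Run σ = ⟨ca⟩ on P: start {s0}
  after c @ step 1: {s2}
  after a @ step 2: {s4}
  ✓ P
Run σ = ⟨ca⟩ on Q: start {t0}
  after c @ step 1: {t2}
  after a @ step 2: no successor for Q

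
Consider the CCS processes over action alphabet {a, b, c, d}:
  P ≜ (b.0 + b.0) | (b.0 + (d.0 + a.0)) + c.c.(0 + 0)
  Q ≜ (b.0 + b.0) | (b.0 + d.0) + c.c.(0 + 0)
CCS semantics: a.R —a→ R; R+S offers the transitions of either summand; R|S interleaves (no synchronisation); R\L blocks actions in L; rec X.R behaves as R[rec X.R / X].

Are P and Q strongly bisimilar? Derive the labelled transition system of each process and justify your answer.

P ≁ Q

P's transition system — 6 states:
  s0 = (b.0 + b.0) | (b.0 + (d.0 + a.0)) + c.c.(0 + 0) :: ··a··> s1, ··b··> s1, ··b··> s2, ··c··> s3, ··d··> s1
  s1 = (b.0 + b.0) | 0 :: ··b··> s4
  s2 = 0 | (b.0 + (d.0 + a.0)) :: ··a··> s4, ··b··> s4, ··d··> s4
  s3 = c.(0 + 0) :: ··c··> s5
  s4 = 0 | 0 :: deadlocked
  s5 = 0 + 0 :: deadlocked
Q's transition system — 6 states:
  t0 = (b.0 + b.0) | (b.0 + d.0) + c.c.(0 + 0) :: ··b··> t1, ··b··> t2, ··c··> t3, ··d··> t1
  t1 = (b.0 + b.0) | 0 :: ··b··> t4
  t2 = 0 | (b.0 + d.0) :: ··b··> t4, ··d··> t4
  t3 = c.(0 + 0) :: ··c··> t5
  t4 = 0 | 0 :: deadlocked
  t5 = 0 + 0 :: deadlocked
Coarsest stable partition (strong bisimilarity classes):
  B0 = {s0}
  B1 = {s1, t1}
  B2 = {s4, s5, t4, t5}
  B3 = {s3, t3}
  B4 = {s2}
  B5 = {t0}
  B6 = {t2}
s0 ∈ B0, t0 ∈ B5 → different blocks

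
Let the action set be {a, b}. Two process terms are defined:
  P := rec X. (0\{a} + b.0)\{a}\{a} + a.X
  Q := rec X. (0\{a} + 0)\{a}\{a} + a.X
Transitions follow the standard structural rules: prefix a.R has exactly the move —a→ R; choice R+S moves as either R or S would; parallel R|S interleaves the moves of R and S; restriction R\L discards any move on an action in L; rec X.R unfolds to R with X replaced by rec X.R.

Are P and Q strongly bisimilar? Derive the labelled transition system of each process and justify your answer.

LTS(P): 2 reachable states
  u0 = rec X. (0\{a} + b.0)\{a}\{a} + a.X :: -a-> u0, -b-> u1
  u1 = 0\{a}\{a} :: (no moves)
LTS(Q): 1 reachable states
  v0 = rec X. (0\{a} + 0)\{a}\{a} + a.X :: -a-> v0
Partition-refinement fixed point:
  B0 = {u0}
  B1 = {u1}
  B2 = {v0}
u0 ∈ B0, v0 ∈ B2 → different blocks

not bisimilar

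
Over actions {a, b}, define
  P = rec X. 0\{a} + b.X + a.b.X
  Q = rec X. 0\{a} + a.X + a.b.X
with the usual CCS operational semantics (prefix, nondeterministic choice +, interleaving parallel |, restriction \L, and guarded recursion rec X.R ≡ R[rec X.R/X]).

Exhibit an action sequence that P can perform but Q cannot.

P's transition system — 2 states:
  u0 = rec X. 0\{a} + b.X + a.b.X → --a--▸ u1, --b--▸ u0
  u1 = b.(rec X. 0\{a} + b.X + a.b.X) → --b--▸ u0
Q's transition system — 2 states:
  v0 = rec X. 0\{a} + a.X + a.b.X → --a--▸ v0, --a--▸ v1
  v1 = b.(rec X. 0\{a} + a.X + a.b.X) → --b--▸ v0
Run σ = ⟨b⟩ on P: start {u0}
  step 1 (b): {u0}
  P completes σ.
Run σ = ⟨b⟩ on Q: start {v0}
  step 1 (b): ∅ (Q stuck)

b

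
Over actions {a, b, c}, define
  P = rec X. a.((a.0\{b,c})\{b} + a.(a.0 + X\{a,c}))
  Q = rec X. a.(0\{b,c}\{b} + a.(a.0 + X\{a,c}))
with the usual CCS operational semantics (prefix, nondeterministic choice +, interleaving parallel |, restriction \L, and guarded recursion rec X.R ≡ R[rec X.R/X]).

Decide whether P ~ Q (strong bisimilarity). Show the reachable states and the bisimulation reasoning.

NO

P's transition system — 5 states:
  s0 = rec X. a.((a.0\{b,c})\{b} + a.(a.0 + X\{a,c})) has moves -a-> s1
  s1 = (a.0\{b,c})\{b} + a.(a.0 + (rec X. a.((a.0\{b,c})\{b} + a.(a.0 + X\{a,c})))\{a,c}) has moves -a-> s2, -a-> s3
  s2 = 0\{b,c}\{b} has moves (no moves)
  s3 = a.0 + (rec X. a.((a.0\{b,c})\{b} + a.(a.0 + X\{a,c})))\{a,c} has moves -a-> s4
  s4 = 0 has moves (no moves)
Q's transition system — 4 states:
  t0 = rec X. a.(0\{b,c}\{b} + a.(a.0 + X\{a,c})) has moves -a-> t1
  t1 = 0\{b,c}\{b} + a.(a.0 + (rec X. a.(0\{b,c}\{b} + a.(a.0 + X\{a,c})))\{a,c}) has moves -a-> t2
  t2 = a.0 + (rec X. a.(0\{b,c}\{b} + a.(a.0 + X\{a,c})))\{a,c} has moves -a-> t3
  t3 = 0 has moves (no moves)
Partition-refinement fixed point:
  B0 = {s0}
  B1 = {s1}
  B2 = {s2, s4, t3}
  B3 = {s3, t2}
  B4 = {t0}
  B5 = {t1}
s0 ∈ B0, t0 ∈ B4 → different blocks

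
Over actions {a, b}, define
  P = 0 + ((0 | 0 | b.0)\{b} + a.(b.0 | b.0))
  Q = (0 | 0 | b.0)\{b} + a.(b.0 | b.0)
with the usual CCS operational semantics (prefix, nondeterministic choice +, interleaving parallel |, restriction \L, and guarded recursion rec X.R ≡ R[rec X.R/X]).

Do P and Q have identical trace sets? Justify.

traces(P) = traces(Q)

P's transition system — 5 states:
  s0 = 0 + ((0 | 0 | b.0)\{b} + a.(b.0 | b.0)) ⊢ ··a··> s1
  s1 = b.0 | b.0 ⊢ ··b··> s2, ··b··> s3
  s2 = 0 | b.0 ⊢ ··b··> s4
  s3 = b.0 | 0 ⊢ ··b··> s4
  s4 = 0 | 0 ⊢ deadlocked
Q's transition system — 5 states:
  t0 = (0 | 0 | b.0)\{b} + a.(b.0 | b.0) ⊢ ··a··> t1
  t1 = b.0 | b.0 ⊢ ··b··> t2, ··b··> t3
  t2 = 0 | b.0 ⊢ ··b··> t4
  t3 = b.0 | 0 ⊢ ··b··> t4
  t4 = 0 | 0 ⊢ deadlocked
Coarsest stable partition (strong bisimilarity classes):
  B0 = {s0, t0}
  B1 = {s1, t1}
  B2 = {s2, s3, t2, t3}
  B3 = {s4, t4}
s0 ∈ B0, t0 ∈ B0 → same block
Bisimilar ⇒ trace-equivalent.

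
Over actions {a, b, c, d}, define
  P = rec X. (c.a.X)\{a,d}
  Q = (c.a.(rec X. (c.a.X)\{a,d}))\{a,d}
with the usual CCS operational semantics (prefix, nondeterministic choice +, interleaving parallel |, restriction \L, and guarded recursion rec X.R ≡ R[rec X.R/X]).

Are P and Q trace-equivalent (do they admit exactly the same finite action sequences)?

LTS(P): 2 reachable states
  m0 = rec X. (c.a.X)\{a,d} | ··c··> m1
  m1 = (a.(rec X. (c.a.X)\{a,d}))\{a,d} | ∅
LTS(Q): 2 reachable states
  n0 = (c.a.(rec X. (c.a.X)\{a,d}))\{a,d} | ··c··> n1
  n1 = (a.(rec X. (c.a.X)\{a,d}))\{a,d} | ∅
Coarsest stable partition (strong bisimilarity classes):
  B0 = {m0, n0}
  B1 = {m1, n1}
m0 ∈ B0, n0 ∈ B0 → same block
Bisimilar ⇒ trace-equivalent.

YES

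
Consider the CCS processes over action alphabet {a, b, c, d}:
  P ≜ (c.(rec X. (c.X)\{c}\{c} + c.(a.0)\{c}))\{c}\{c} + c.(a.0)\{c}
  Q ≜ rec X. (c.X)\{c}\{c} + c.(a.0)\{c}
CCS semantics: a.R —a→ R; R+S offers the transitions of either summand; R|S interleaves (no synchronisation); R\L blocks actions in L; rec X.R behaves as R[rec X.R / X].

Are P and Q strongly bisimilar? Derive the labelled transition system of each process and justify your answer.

bisimilar

LTS(P): 3 reachable states
  s0 = (c.(rec X. (c.X)\{c}\{c} + c.(a.0)\{c}))\{c}\{c} + c.(a.0)\{c} has moves ··c··> s1
  s1 = (a.0)\{c} has moves ··a··> s2
  s2 = 0\{c} has moves ∅
LTS(Q): 3 reachable states
  t0 = rec X. (c.X)\{c}\{c} + c.(a.0)\{c} has moves ··c··> t1
  t1 = (a.0)\{c} has moves ··a··> t2
  t2 = 0\{c} has moves ∅
Coarsest stable partition (strong bisimilarity classes):
  B0 = {s0, t0}
  B1 = {s1, t1}
  B2 = {s2, t2}
s0 ∈ B0, t0 ∈ B0 → same block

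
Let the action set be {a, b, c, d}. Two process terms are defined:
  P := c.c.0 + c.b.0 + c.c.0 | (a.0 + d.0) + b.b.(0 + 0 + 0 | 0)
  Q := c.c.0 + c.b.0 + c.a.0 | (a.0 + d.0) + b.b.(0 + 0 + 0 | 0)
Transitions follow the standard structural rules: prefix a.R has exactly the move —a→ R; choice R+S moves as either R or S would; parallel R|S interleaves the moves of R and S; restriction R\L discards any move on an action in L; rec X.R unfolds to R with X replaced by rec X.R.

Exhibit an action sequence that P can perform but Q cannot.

LTS(P): 11 reachable states
  m0 = c.c.0 + c.b.0 + c.c.0 | (a.0 + d.0) + b.b.(0 + 0 + 0 | 0) ⊢ -a-> m1, -b-> m2, -c-> m3, -c-> m4, -c-> m5, -d-> m1
  m1 = c.c.0 | 0 ⊢ -c-> m6
  m2 = b.(0 + 0 + 0 | 0) ⊢ -b-> m7
  m3 = b.0 ⊢ -b-> m8
  m4 = c.0 ⊢ -c-> m8
  m5 = c.0 | (a.0 + d.0) ⊢ -a-> m6, -c-> m9, -d-> m6
  m6 = c.0 | 0 ⊢ -c-> m10
  m7 = 0 + 0 + 0 | 0 ⊢ deadlocked
  m8 = 0 ⊢ deadlocked
  m9 = 0 | (a.0 + d.0) ⊢ -a-> m10, -d-> m10
  m10 = 0 | 0 ⊢ deadlocked
LTS(Q): 11 reachable states
  n0 = c.c.0 + c.b.0 + c.a.0 | (a.0 + d.0) + b.b.(0 + 0 + 0 | 0) ⊢ -a-> n1, -b-> n2, -c-> n3, -c-> n4, -c-> n5, -d-> n1
  n1 = c.a.0 | 0 ⊢ -c-> n6
  n2 = b.(0 + 0 + 0 | 0) ⊢ -b-> n7
  n3 = a.0 | (a.0 + d.0) ⊢ -a-> n6, -a-> n8, -d-> n6
  n4 = b.0 ⊢ -b-> n9
  n5 = c.0 ⊢ -c-> n9
  n6 = a.0 | 0 ⊢ -a-> n10
  n7 = 0 + 0 + 0 | 0 ⊢ deadlocked
  n8 = 0 | (a.0 + d.0) ⊢ -a-> n10, -d-> n10
  n9 = 0 ⊢ deadlocked
  n10 = 0 | 0 ⊢ deadlocked
Run σ = ⟨acc⟩ on P: start {m0}
  [1] a ⇒ {m1}
  [2] c ⇒ {m6}
  [3] c ⇒ {m10}
  P completes σ.
Run σ = ⟨acc⟩ on Q: start {n0}
  [1] a ⇒ {n1}
  [2] c ⇒ {n6}
  [3] c ⇒ ∅  — Q cannot continue

acc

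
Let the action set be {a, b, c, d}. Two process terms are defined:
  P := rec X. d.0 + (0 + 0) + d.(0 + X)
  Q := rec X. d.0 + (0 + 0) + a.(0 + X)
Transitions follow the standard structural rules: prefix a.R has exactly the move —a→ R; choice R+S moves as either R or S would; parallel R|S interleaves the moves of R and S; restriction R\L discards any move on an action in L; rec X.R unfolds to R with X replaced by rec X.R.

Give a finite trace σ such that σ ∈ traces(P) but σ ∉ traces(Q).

dd

LTS(P): 3 reachable states
  p0 = rec X. d.0 + (0 + 0) + d.(0 + X) → -d-> p1, -d-> p2
  p1 = 0 → ·
  p2 = 0 + (rec X. d.0 + (0 + 0) + d.(0 + X)) → -d-> p1, -d-> p2
LTS(Q): 3 reachable states
  q0 = rec X. d.0 + (0 + 0) + a.(0 + X) → -a-> q1, -d-> q2
  q1 = 0 + (rec X. d.0 + (0 + 0) + a.(0 + X)) → -a-> q1, -d-> q2
  q2 = 0 → ·
Executing dd from P (initial set {p0}):
  step 1 (d): {p1, p2}
  step 2 (d): {p1, p2}
  — P admits the full trace.
Executing dd from Q (initial set {q0}):
  step 1 (d): {q2}
  step 2 (d): ∅  — Q cannot continue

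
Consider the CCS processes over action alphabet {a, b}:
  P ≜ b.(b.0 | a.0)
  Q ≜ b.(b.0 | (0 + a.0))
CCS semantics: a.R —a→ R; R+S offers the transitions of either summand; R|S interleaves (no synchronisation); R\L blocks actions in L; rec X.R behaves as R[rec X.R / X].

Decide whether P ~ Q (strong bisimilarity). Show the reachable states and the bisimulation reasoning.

LTS(P): 5 reachable states
  p0 = b.(b.0 | a.0) ⊢ --b--▸ p1
  p1 = b.0 | a.0 ⊢ --a--▸ p2, --b--▸ p3
  p2 = b.0 | 0 ⊢ --b--▸ p4
  p3 = 0 | a.0 ⊢ --a--▸ p4
  p4 = 0 | 0 ⊢ (no moves)
LTS(Q): 5 reachable states
  q0 = b.(b.0 | (0 + a.0)) ⊢ --b--▸ q1
  q1 = b.0 | (0 + a.0) ⊢ --a--▸ q2, --b--▸ q3
  q2 = b.0 | 0 ⊢ --b--▸ q4
  q3 = 0 | (0 + a.0) ⊢ --a--▸ q4
  q4 = 0 | 0 ⊢ (no moves)
Bisimilarity quotient blocks:
  B0 = {p0, q0}
  B1 = {p1, q1}
  B2 = {p3, q3}
  B3 = {p4, q4}
  B4 = {p2, q2}
p0 ∈ B0, q0 ∈ B0 → same block

YES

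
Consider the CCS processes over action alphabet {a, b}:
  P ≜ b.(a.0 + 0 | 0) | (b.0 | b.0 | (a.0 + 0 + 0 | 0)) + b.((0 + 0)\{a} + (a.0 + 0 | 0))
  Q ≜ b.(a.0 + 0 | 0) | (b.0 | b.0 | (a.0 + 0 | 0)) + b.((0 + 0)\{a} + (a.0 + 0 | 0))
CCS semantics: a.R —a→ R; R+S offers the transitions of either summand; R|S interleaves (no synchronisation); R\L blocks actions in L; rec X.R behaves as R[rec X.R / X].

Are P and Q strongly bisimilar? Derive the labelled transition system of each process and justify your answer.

bisimilar

Reachable graph of P (26 states):
  m0 = b.(a.0 + 0 | 0) | (b.0 | b.0 | (a.0 + 0 + 0 | 0)) + b.((0 + 0)\{a} + (a.0 + 0 | 0)) ⊢ =a=> m1, =b=> m2, =b=> m3, =b=> m4, =b=> m5
  m1 = b.(a.0 + 0 | 0) | (b.0 | b.0 | 0) ⊢ =b=> m6, =b=> m7, =b=> m8
  m2 = (0 + 0)\{a} + (a.0 + 0 | 0) ⊢ =a=> m9
  m3 = (a.0 + 0 | 0) | (b.0 | b.0 | (a.0 + 0 + 0 | 0)) ⊢ =a=> m10, =a=> m6, =b=> m11, =b=> m12
  m4 = b.(a.0 + 0 | 0) | (0 | b.0 | (a.0 + 0 + 0 | 0)) ⊢ =a=> m7, =b=> m11, =b=> m13
  m5 = b.(a.0 + 0 | 0) | (b.0 | 0 | (a.0 + 0 + 0 | 0)) ⊢ =a=> m8, =b=> m12, =b=> m13
  m6 = (a.0 + 0 | 0) | (b.0 | b.0 | 0) ⊢ =a=> m14, =b=> m15, =b=> m16
  m7 = b.(a.0 + 0 | 0) | (0 | b.0 | 0) ⊢ =b=> m15, =b=> m17
  m8 = b.(a.0 + 0 | 0) | (b.0 | 0 | 0) ⊢ =b=> m16, =b=> m17
  m9 = 0 ⊢ (no moves)
  m10 = 0 | (b.0 | b.0 | (a.0 + 0 + 0 | 0)) ⊢ =a=> m14, =b=> m18, =b=> m19
  m11 = (a.0 + 0 | 0) | (0 | b.0 | (a.0 + 0 + 0 | 0)) ⊢ =a=> m15, =a=> m18, =b=> m20
  m12 = (a.0 + 0 | 0) | (b.0 | 0 | (a.0 + 0 + 0 | 0)) ⊢ =a=> m16, =a=> m19, =b=> m20
  m13 = b.(a.0 + 0 | 0) | (0 | 0 | (a.0 + 0 + 0 | 0)) ⊢ =a=> m17, =b=> m20
  m14 = 0 | (b.0 | b.0 | 0) ⊢ =b=> m21, =b=> m22
  m15 = (a.0 + 0 | 0) | (0 | b.0 | 0) ⊢ =a=> m21, =b=> m23
  m16 = (a.0 + 0 | 0) | (b.0 | 0 | 0) ⊢ =a=> m22, =b=> m23
  m17 = b.(a.0 + 0 | 0) | (0 | 0 | 0) ⊢ =b=> m23
  m18 = 0 | (0 | b.0 | (a.0 + 0 + 0 | 0)) ⊢ =a=> m21, =b=> m24
  m19 = 0 | (b.0 | 0 | (a.0 + 0 + 0 | 0)) ⊢ =a=> m22, =b=> m24
  m20 = (a.0 + 0 | 0) | (0 | 0 | (a.0 + 0 + 0 | 0)) ⊢ =a=> m23, =a=> m24
  m21 = 0 | (0 | b.0 | 0) ⊢ =b=> m25
  m22 = 0 | (b.0 | 0 | 0) ⊢ =b=> m25
  m23 = (a.0 + 0 | 0) | (0 | 0 | 0) ⊢ =a=> m25
  m24 = 0 | (0 | 0 | (a.0 + 0 + 0 | 0)) ⊢ =a=> m25
  m25 = 0 | (0 | 0 | 0) ⊢ (no moves)
Reachable graph of Q (26 states):
  n0 = b.(a.0 + 0 | 0) | (b.0 | b.0 | (a.0 + 0 | 0)) + b.((0 + 0)\{a} + (a.0 + 0 | 0)) ⊢ =a=> n1, =b=> n2, =b=> n3, =b=> n4, =b=> n5
  n1 = b.(a.0 + 0 | 0) | (b.0 | b.0 | 0) ⊢ =b=> n6, =b=> n7, =b=> n8
  n2 = (0 + 0)\{a} + (a.0 + 0 | 0) ⊢ =a=> n9
  n3 = (a.0 + 0 | 0) | (b.0 | b.0 | (a.0 + 0 | 0)) ⊢ =a=> n10, =a=> n6, =b=> n11, =b=> n12
  n4 = b.(a.0 + 0 | 0) | (0 | b.0 | (a.0 + 0 | 0)) ⊢ =a=> n7, =b=> n11, =b=> n13
  n5 = b.(a.0 + 0 | 0) | (b.0 | 0 | (a.0 + 0 | 0)) ⊢ =a=> n8, =b=> n12, =b=> n13
  n6 = (a.0 + 0 | 0) | (b.0 | b.0 | 0) ⊢ =a=> n14, =b=> n15, =b=> n16
  n7 = b.(a.0 + 0 | 0) | (0 | b.0 | 0) ⊢ =b=> n15, =b=> n17
  n8 = b.(a.0 + 0 | 0) | (b.0 | 0 | 0) ⊢ =b=> n16, =b=> n17
  n9 = 0 ⊢ (no moves)
  n10 = 0 | (b.0 | b.0 | (a.0 + 0 | 0)) ⊢ =a=> n14, =b=> n18, =b=> n19
  n11 = (a.0 + 0 | 0) | (0 | b.0 | (a.0 + 0 | 0)) ⊢ =a=> n15, =a=> n18, =b=> n20
  n12 = (a.0 + 0 | 0) | (b.0 | 0 | (a.0 + 0 | 0)) ⊢ =a=> n16, =a=> n19, =b=> n20
  n13 = b.(a.0 + 0 | 0) | (0 | 0 | (a.0 + 0 | 0)) ⊢ =a=> n17, =b=> n20
  n14 = 0 | (b.0 | b.0 | 0) ⊢ =b=> n21, =b=> n22
  n15 = (a.0 + 0 | 0) | (0 | b.0 | 0) ⊢ =a=> n21, =b=> n23
  n16 = (a.0 + 0 | 0) | (b.0 | 0 | 0) ⊢ =a=> n22, =b=> n23
  n17 = b.(a.0 + 0 | 0) | (0 | 0 | 0) ⊢ =b=> n23
  n18 = 0 | (0 | b.0 | (a.0 + 0 | 0)) ⊢ =a=> n21, =b=> n24
  n19 = 0 | (b.0 | 0 | (a.0 + 0 | 0)) ⊢ =a=> n22, =b=> n24
  n20 = (a.0 + 0 | 0) | (0 | 0 | (a.0 + 0 | 0)) ⊢ =a=> n23, =a=> n24
  n21 = 0 | (0 | b.0 | 0) ⊢ =b=> n25
  n22 = 0 | (b.0 | 0 | 0) ⊢ =b=> n25
  n23 = (a.0 + 0 | 0) | (0 | 0 | 0) ⊢ =a=> n25
  n24 = 0 | (0 | 0 | (a.0 + 0 | 0)) ⊢ =a=> n25
  n25 = 0 | (0 | 0 | 0) ⊢ (no moves)
Partition-refinement fixed point:
  B0 = {m0, n0}
  B1 = {m4, m5, n4, n5}
  B2 = {m7, m8, n7, n8}
  B3 = {m17, n17}
  B4 = {m2, m23, m24, n2, n23, n24}
  B5 = {m25, m9, n25, n9}
  B6 = {m15, m16, m18, m19, n15, n16, n18, n19}
  B7 = {m21, m22, n21, n22}
  B8 = {m13, n13}
  B9 = {m20, n20}
  B10 = {m11, m12, n11, n12}
  B11 = {m3, n3}
  B12 = {m10, m6, n10, n6}
  B13 = {m14, n14}
  B14 = {m1, n1}
m0 ∈ B0, n0 ∈ B0 → same block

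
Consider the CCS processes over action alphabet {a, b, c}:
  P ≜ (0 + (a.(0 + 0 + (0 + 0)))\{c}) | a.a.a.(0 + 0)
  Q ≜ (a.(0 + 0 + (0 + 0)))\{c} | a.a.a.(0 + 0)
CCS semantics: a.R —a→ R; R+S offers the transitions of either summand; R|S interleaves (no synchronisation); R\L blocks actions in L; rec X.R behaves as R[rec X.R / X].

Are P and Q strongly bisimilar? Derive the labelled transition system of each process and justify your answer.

bisimilar

P's transition system — 8 states:
  p0 = (0 + (a.(0 + 0 + (0 + 0)))\{c}) | a.a.a.(0 + 0) ⊢ -a-> p1, -a-> p2
  p1 = (0 + (a.(0 + 0 + (0 + 0)))\{c}) | a.a.(0 + 0) ⊢ -a-> p3, -a-> p4
  p2 = (0 + 0 + (0 + 0))\{c} | a.a.a.(0 + 0) ⊢ -a-> p4
  p3 = (0 + (a.(0 + 0 + (0 + 0)))\{c}) | a.(0 + 0) ⊢ -a-> p5, -a-> p6
  p4 = (0 + 0 + (0 + 0))\{c} | a.a.(0 + 0) ⊢ -a-> p6
  p5 = (0 + (a.(0 + 0 + (0 + 0)))\{c}) | (0 + 0) ⊢ -a-> p7
  p6 = (0 + 0 + (0 + 0))\{c} | a.(0 + 0) ⊢ -a-> p7
  p7 = (0 + 0 + (0 + 0))\{c} | (0 + 0) ⊢ ∅
Q's transition system — 8 states:
  q0 = (a.(0 + 0 + (0 + 0)))\{c} | a.a.a.(0 + 0) ⊢ -a-> q1, -a-> q2
  q1 = (0 + 0 + (0 + 0))\{c} | a.a.a.(0 + 0) ⊢ -a-> q3
  q2 = (a.(0 + 0 + (0 + 0)))\{c} | a.a.(0 + 0) ⊢ -a-> q3, -a-> q4
  q3 = (0 + 0 + (0 + 0))\{c} | a.a.(0 + 0) ⊢ -a-> q5
  q4 = (a.(0 + 0 + (0 + 0)))\{c} | a.(0 + 0) ⊢ -a-> q5, -a-> q6
  q5 = (0 + 0 + (0 + 0))\{c} | a.(0 + 0) ⊢ -a-> q7
  q6 = (a.(0 + 0 + (0 + 0)))\{c} | (0 + 0) ⊢ -a-> q7
  q7 = (0 + 0 + (0 + 0))\{c} | (0 + 0) ⊢ ∅
Bisimilarity quotient blocks:
  B0 = {p0, q0}
  B1 = {p1, p2, q1, q2}
  B2 = {p3, p4, q3, q4}
  B3 = {p5, p6, q5, q6}
  B4 = {p7, q7}
p0 ∈ B0, q0 ∈ B0 → same block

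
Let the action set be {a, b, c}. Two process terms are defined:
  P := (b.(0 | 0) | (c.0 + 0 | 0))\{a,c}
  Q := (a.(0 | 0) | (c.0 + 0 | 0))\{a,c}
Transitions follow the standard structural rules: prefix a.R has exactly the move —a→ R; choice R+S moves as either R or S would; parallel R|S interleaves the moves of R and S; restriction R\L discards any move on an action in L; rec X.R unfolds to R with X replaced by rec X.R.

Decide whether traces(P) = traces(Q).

trace-distinct — witness ⟨b⟩

LTS(P): 2 reachable states
  s0 = (b.(0 | 0) | (c.0 + 0 | 0))\{a,c} ⊢ -b-> s1
  s1 = (0 | 0 | (c.0 + 0 | 0))\{a,c} ⊢ ∅
LTS(Q): 1 reachable states
  t0 = (a.(0 | 0) | (c.0 + 0 | 0))\{a,c} ⊢ ∅
Executing b from P (initial set {s0}):
  step 1 (b): {s1}
  ✓ P
Executing b from Q (initial set {t0}):
  step 1 (b): ∅ (Q stuck)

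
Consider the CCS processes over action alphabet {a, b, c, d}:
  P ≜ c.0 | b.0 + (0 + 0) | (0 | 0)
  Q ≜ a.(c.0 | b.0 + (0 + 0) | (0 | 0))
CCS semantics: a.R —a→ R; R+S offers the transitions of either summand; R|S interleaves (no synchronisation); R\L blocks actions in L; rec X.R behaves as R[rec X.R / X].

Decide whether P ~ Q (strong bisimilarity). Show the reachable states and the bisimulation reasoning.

not bisimilar

LTS(P): 4 reachable states
  s0 = c.0 | b.0 + (0 + 0) | (0 | 0) :: ··b··> s1, ··c··> s2
  s1 = c.0 | 0 :: ··c··> s3
  s2 = 0 | b.0 :: ··b··> s3
  s3 = 0 | 0 :: ·
LTS(Q): 5 reachable states
  t0 = a.(c.0 | b.0 + (0 + 0) | (0 | 0)) :: ··a··> t1
  t1 = c.0 | b.0 + (0 + 0) | (0 | 0) :: ··b··> t2, ··c··> t3
  t2 = c.0 | 0 :: ··c··> t4
  t3 = 0 | b.0 :: ··b··> t4
  t4 = 0 | 0 :: ·
Coarsest stable partition (strong bisimilarity classes):
  B0 = {s0, t1}
  B1 = {s2, t3}
  B2 = {s3, t4}
  B3 = {s1, t2}
  B4 = {t0}
s0 ∈ B0, t0 ∈ B4 → different blocks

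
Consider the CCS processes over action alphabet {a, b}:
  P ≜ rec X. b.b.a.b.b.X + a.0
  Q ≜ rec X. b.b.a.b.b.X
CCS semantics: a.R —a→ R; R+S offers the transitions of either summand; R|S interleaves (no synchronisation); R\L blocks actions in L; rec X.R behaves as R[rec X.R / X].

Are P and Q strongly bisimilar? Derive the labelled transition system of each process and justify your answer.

P ≁ Q

Reachable graph of P (6 states):
  u0 = rec X. b.b.a.b.b.X + a.0 | -a-> u1, -b-> u2
  u1 = 0 | ∅
  u2 = b.a.b.b.(rec X. b.b.a.b.b.X + a.0) | -b-> u3
  u3 = a.b.b.(rec X. b.b.a.b.b.X + a.0) | -a-> u4
  u4 = b.b.(rec X. b.b.a.b.b.X + a.0) | -b-> u5
  u5 = b.(rec X. b.b.a.b.b.X + a.0) | -b-> u0
Reachable graph of Q (5 states):
  v0 = rec X. b.b.a.b.b.X | -b-> v1
  v1 = b.a.b.b.(rec X. b.b.a.b.b.X) | -b-> v2
  v2 = a.b.b.(rec X. b.b.a.b.b.X) | -a-> v3
  v3 = b.b.(rec X. b.b.a.b.b.X) | -b-> v4
  v4 = b.(rec X. b.b.a.b.b.X) | -b-> v0
Coarsest stable partition (strong bisimilarity classes):
  B0 = {u0}
  B1 = {u1}
  B2 = {u2}
  B3 = {u3}
  B4 = {u4}
  B5 = {u5}
  B6 = {v0}
  B7 = {v1}
  B8 = {v2}
  B9 = {v3}
  B10 = {v4}
u0 ∈ B0, v0 ∈ B6 → different blocks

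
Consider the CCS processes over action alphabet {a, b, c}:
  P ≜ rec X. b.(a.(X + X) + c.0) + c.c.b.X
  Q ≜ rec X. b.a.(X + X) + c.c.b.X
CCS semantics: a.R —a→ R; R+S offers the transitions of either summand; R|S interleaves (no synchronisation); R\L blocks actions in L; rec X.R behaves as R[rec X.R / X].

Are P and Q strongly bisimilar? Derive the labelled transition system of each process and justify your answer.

Reachable graph of P (6 states):
  s0 = rec X. b.(a.(X + X) + c.0) + c.c.b.X has moves =b=> s1, =c=> s2
  s1 = a.((rec X. b.(a.(X + X) + c.0) + c.c.b.X) + (rec X. b.(a.(X + X) + c.0) + c.c.b.X)) + c.0 has moves =a=> s3, =c=> s4
  s2 = c.b.(rec X. b.(a.(X + X) + c.0) + c.c.b.X) has moves =c=> s5
  s3 = (rec X. b.(a.(X + X) + c.0) + c.c.b.X) + (rec X. b.(a.(X + X) + c.0) + c.c.b.X) has moves =b=> s1, =c=> s2
  s4 = 0 has moves deadlocked
  s5 = b.(rec X. b.(a.(X + X) + c.0) + c.c.b.X) has moves =b=> s0
Reachable graph of Q (5 states):
  t0 = rec X. b.a.(X + X) + c.c.b.X has moves =b=> t1, =c=> t2
  t1 = a.((rec X. b.a.(X + X) + c.c.b.X) + (rec X. b.a.(X + X) + c.c.b.X)) has moves =a=> t3
  t2 = c.b.(rec X. b.a.(X + X) + c.c.b.X) has moves =c=> t4
  t3 = (rec X. b.a.(X + X) + c.c.b.X) + (rec X. b.a.(X + X) + c.c.b.X) has moves =b=> t1, =c=> t2
  t4 = b.(rec X. b.a.(X + X) + c.c.b.X) has moves =b=> t0
Partition-refinement fixed point:
  B0 = {s0, s3}
  B1 = {s1}
  B2 = {s2}
  B3 = {s5}
  B4 = {s4}
  B5 = {t0, t3}
  B6 = {t1}
  B7 = {t2}
  B8 = {t4}
s0 ∈ B0, t0 ∈ B5 → different blocks

P ≁ Q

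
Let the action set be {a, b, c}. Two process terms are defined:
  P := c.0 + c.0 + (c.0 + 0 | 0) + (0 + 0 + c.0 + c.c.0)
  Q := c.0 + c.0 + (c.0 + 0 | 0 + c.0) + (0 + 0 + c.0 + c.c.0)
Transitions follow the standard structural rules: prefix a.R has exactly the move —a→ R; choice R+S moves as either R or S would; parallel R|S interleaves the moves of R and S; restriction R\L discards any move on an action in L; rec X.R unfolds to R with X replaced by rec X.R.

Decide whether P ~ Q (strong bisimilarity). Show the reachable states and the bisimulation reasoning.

P's transition system — 3 states:
  s0 = c.0 + c.0 + (c.0 + 0 | 0) + (0 + 0 + c.0 + c.c.0) ⊢ =c=> s1, =c=> s2
  s1 = 0 ⊢ ∅
  s2 = c.0 ⊢ =c=> s1
Q's transition system — 3 states:
  t0 = c.0 + c.0 + (c.0 + 0 | 0 + c.0) + (0 + 0 + c.0 + c.c.0) ⊢ =c=> t1, =c=> t2
  t1 = 0 ⊢ ∅
  t2 = c.0 ⊢ =c=> t1
Coarsest stable partition (strong bisimilarity classes):
  B0 = {s0, t0}
  B1 = {s2, t2}
  B2 = {s1, t1}
s0 ∈ B0, t0 ∈ B0 → same block

P ~ Q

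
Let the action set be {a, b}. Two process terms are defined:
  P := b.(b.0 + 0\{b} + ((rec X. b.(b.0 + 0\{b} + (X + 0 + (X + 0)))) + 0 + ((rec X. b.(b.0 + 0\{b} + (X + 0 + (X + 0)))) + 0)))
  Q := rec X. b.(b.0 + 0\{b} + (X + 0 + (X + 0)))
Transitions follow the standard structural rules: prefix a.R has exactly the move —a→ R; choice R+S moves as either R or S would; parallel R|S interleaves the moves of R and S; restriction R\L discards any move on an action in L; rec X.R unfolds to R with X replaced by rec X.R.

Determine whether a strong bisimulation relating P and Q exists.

P's transition system — 3 states:
  p0 = b.(b.0 + 0\{b} + ((rec X. b.(b.0 + 0\{b} + (X + 0 + (X + 0)))) + 0 + ((rec X. b.(b.0 + 0\{b} + (X + 0 + (X + 0)))) + 0))) has moves -b-> p1
  p1 = b.0 + 0\{b} + ((rec X. b.(b.0 + 0\{b} + (X + 0 + (X + 0)))) + 0 + ((rec X. b.(b.0 + 0\{b} + (X + 0 + (X + 0)))) + 0)) has moves -b-> p1, -b-> p2
  p2 = 0 has moves (no moves)
Q's transition system — 3 states:
  q0 = rec X. b.(b.0 + 0\{b} + (X + 0 + (X + 0))) has moves -b-> q1
  q1 = b.0 + 0\{b} + ((rec X. b.(b.0 + 0\{b} + (X + 0 + (X + 0)))) + 0 + ((rec X. b.(b.0 + 0\{b} + (X + 0 + (X + 0)))) + 0)) has moves -b-> q1, -b-> q2
  q2 = 0 has moves (no moves)
Bisimilarity quotient blocks:
  B0 = {p0, q0}
  B1 = {p1, q1}
  B2 = {p2, q2}
p0 ∈ B0, q0 ∈ B0 → same block

bisimilar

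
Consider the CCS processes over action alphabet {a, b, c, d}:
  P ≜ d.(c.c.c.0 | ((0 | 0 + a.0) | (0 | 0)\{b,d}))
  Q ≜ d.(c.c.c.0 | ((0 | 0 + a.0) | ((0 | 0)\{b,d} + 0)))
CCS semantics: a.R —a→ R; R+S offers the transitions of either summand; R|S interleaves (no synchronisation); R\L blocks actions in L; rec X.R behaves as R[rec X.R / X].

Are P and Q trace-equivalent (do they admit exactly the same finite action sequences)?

P's transition system — 9 states:
  s0 = d.(c.c.c.0 | ((0 | 0 + a.0) | (0 | 0)\{b,d})) → =d=> s1
  s1 = c.c.c.0 | ((0 | 0 + a.0) | (0 | 0)\{b,d}) → =a=> s2, =c=> s3
  s2 = c.c.c.0 | (0 | (0 | 0)\{b,d}) → =c=> s4
  s3 = c.c.0 | ((0 | 0 + a.0) | (0 | 0)\{b,d}) → =a=> s4, =c=> s5
  s4 = c.c.0 | (0 | (0 | 0)\{b,d}) → =c=> s6
  s5 = c.0 | ((0 | 0 + a.0) | (0 | 0)\{b,d}) → =a=> s6, =c=> s7
  s6 = c.0 | (0 | (0 | 0)\{b,d}) → =c=> s8
  s7 = 0 | ((0 | 0 + a.0) | (0 | 0)\{b,d}) → =a=> s8
  s8 = 0 | (0 | (0 | 0)\{b,d}) → (no moves)
Q's transition system — 9 states:
  t0 = d.(c.c.c.0 | ((0 | 0 + a.0) | ((0 | 0)\{b,d} + 0))) → =d=> t1
  t1 = c.c.c.0 | ((0 | 0 + a.0) | ((0 | 0)\{b,d} + 0)) → =a=> t2, =c=> t3
  t2 = c.c.c.0 | (0 | ((0 | 0)\{b,d} + 0)) → =c=> t4
  t3 = c.c.0 | ((0 | 0 + a.0) | ((0 | 0)\{b,d} + 0)) → =a=> t4, =c=> t5
  t4 = c.c.0 | (0 | ((0 | 0)\{b,d} + 0)) → =c=> t6
  t5 = c.0 | ((0 | 0 + a.0) | ((0 | 0)\{b,d} + 0)) → =a=> t6, =c=> t7
  t6 = c.0 | (0 | ((0 | 0)\{b,d} + 0)) → =c=> t8
  t7 = 0 | ((0 | 0 + a.0) | ((0 | 0)\{b,d} + 0)) → =a=> t8
  t8 = 0 | (0 | ((0 | 0)\{b,d} + 0)) → (no moves)
Coarsest stable partition (strong bisimilarity classes):
  B0 = {s0, t0}
  B1 = {s1, t1}
  B2 = {s3, t3}
  B3 = {s5, t5}
  B4 = {s7, t7}
  B5 = {s8, t8}
  B6 = {s6, t6}
  B7 = {s4, t4}
  B8 = {s2, t2}
s0 ∈ B0, t0 ∈ B0 → same block
Bisimilar ⇒ trace-equivalent.

trace-equivalent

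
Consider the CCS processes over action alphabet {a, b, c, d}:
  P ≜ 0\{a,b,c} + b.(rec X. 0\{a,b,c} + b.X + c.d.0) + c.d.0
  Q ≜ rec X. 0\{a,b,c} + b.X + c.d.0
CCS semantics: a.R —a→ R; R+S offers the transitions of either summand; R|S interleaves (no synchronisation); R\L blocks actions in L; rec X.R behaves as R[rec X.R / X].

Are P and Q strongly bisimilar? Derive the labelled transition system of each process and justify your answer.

Reachable graph of P (4 states):
  p0 = 0\{a,b,c} + b.(rec X. 0\{a,b,c} + b.X + c.d.0) + c.d.0 | —b→ p1, —c→ p2
  p1 = rec X. 0\{a,b,c} + b.X + c.d.0 | —b→ p1, —c→ p2
  p2 = d.0 | —d→ p3
  p3 = 0 | stopped
Reachable graph of Q (3 states):
  q0 = rec X. 0\{a,b,c} + b.X + c.d.0 | —b→ q0, —c→ q1
  q1 = d.0 | —d→ q2
  q2 = 0 | stopped
Bisimilarity quotient blocks:
  B0 = {p0, p1, q0}
  B1 = {p2, q1}
  B2 = {p3, q2}
p0 ∈ B0, q0 ∈ B0 → same block

YES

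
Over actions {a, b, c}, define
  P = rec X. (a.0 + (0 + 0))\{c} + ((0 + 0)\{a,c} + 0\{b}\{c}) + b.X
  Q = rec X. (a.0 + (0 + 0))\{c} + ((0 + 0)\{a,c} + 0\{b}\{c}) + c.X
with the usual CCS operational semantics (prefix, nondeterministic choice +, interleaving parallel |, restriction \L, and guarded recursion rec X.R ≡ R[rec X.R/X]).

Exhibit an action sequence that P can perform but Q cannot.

b

P's transition system — 2 states:
  u0 = rec X. (a.0 + (0 + 0))\{c} + ((0 + 0)\{a,c} + 0\{b}\{c}) + b.X → —a→ u1, —b→ u0
  u1 = 0\{c} → (no moves)
Q's transition system — 2 states:
  v0 = rec X. (a.0 + (0 + 0))\{c} + ((0 + 0)\{a,c} + 0\{b}\{c}) + c.X → —a→ v1, —c→ v0
  v1 = 0\{c} → (no moves)
Run σ = ⟨b⟩ on P: start {u0}
  after b @ step 1: {u0}
  — P admits the full trace.
Run σ = ⟨b⟩ on Q: start {v0}
  after b @ step 1: no successor for Q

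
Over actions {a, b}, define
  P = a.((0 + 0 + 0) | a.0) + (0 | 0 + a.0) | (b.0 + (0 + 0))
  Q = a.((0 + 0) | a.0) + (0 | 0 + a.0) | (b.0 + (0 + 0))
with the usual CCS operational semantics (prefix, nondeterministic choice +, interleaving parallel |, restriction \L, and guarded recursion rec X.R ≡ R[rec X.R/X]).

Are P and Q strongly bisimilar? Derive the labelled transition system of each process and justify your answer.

P's transition system — 6 states:
  m0 = a.((0 + 0 + 0) | a.0) + (0 | 0 + a.0) | (b.0 + (0 + 0)) :: --a--▸ m1, --a--▸ m2, --b--▸ m3
  m1 = (0 + 0 + 0) | a.0 :: --a--▸ m4
  m2 = 0 | (b.0 + (0 + 0)) :: --b--▸ m5
  m3 = (0 | 0 + a.0) | 0 :: --a--▸ m5
  m4 = (0 + 0 + 0) | 0 :: deadlocked
  m5 = 0 | 0 :: deadlocked
Q's transition system — 6 states:
  n0 = a.((0 + 0) | a.0) + (0 | 0 + a.0) | (b.0 + (0 + 0)) :: --a--▸ n1, --a--▸ n2, --b--▸ n3
  n1 = (0 + 0) | a.0 :: --a--▸ n4
  n2 = 0 | (b.0 + (0 + 0)) :: --b--▸ n5
  n3 = (0 | 0 + a.0) | 0 :: --a--▸ n5
  n4 = (0 + 0) | 0 :: deadlocked
  n5 = 0 | 0 :: deadlocked
Bisimilarity quotient blocks:
  B0 = {m0, n0}
  B1 = {m1, m3, n1, n3}
  B2 = {m4, m5, n4, n5}
  B3 = {m2, n2}
m0 ∈ B0, n0 ∈ B0 → same block

bisimilar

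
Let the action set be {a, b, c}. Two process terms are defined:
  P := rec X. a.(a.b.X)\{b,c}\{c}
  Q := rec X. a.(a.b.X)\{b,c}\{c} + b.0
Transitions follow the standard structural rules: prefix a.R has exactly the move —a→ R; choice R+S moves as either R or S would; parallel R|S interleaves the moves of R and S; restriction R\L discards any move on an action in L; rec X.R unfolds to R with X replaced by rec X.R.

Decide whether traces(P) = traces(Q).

LTS(P): 3 reachable states
  s0 = rec X. a.(a.b.X)\{b,c}\{c} has moves ··a··> s1
  s1 = (a.b.(rec X. a.(a.b.X)\{b,c}\{c}))\{b,c}\{c} has moves ··a··> s2
  s2 = (b.(rec X. a.(a.b.X)\{b,c}\{c}))\{b,c}\{c} has moves deadlocked
LTS(Q): 4 reachable states
  t0 = rec X. a.(a.b.X)\{b,c}\{c} + b.0 has moves ··a··> t1, ··b··> t2
  t1 = (a.b.(rec X. a.(a.b.X)\{b,c}\{c} + b.0))\{b,c}\{c} has moves ··a··> t3
  t2 = 0 has moves deadlocked
  t3 = (b.(rec X. a.(a.b.X)\{b,c}\{c} + b.0))\{b,c}\{c} has moves deadlocked
Executing b from Q (initial set {t0}):
  step 1 (b): {t2}
  Q completes σ.
Executing b from P (initial set {s0}):
  step 1 (b): no successor for P

traces(P) ≠ traces(Q) — witness ⟨b⟩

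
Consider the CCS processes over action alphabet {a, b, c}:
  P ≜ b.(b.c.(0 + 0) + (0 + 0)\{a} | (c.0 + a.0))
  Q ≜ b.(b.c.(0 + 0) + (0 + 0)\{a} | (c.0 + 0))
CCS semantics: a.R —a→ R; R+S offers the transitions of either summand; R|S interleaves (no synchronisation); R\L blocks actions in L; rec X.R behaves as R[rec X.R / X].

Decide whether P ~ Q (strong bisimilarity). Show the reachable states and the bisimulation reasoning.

not bisimilar

P's transition system — 5 states:
  u0 = b.(b.c.(0 + 0) + (0 + 0)\{a} | (c.0 + a.0)) has moves ··b··> u1
  u1 = b.c.(0 + 0) + (0 + 0)\{a} | (c.0 + a.0) has moves ··a··> u2, ··b··> u3, ··c··> u2
  u2 = (0 + 0)\{a} | 0 has moves (no moves)
  u3 = c.(0 + 0) has moves ··c··> u4
  u4 = 0 + 0 has moves (no moves)
Q's transition system — 5 states:
  v0 = b.(b.c.(0 + 0) + (0 + 0)\{a} | (c.0 + 0)) has moves ··b··> v1
  v1 = b.c.(0 + 0) + (0 + 0)\{a} | (c.0 + 0) has moves ··b··> v2, ··c··> v3
  v2 = c.(0 + 0) has moves ··c··> v4
  v3 = (0 + 0)\{a} | 0 has moves (no moves)
  v4 = 0 + 0 has moves (no moves)
Bisimilarity quotient blocks:
  B0 = {u0}
  B1 = {u1}
  B2 = {u2, u4, v3, v4}
  B3 = {u3, v2}
  B4 = {v0}
  B5 = {v1}
u0 ∈ B0, v0 ∈ B4 → different blocks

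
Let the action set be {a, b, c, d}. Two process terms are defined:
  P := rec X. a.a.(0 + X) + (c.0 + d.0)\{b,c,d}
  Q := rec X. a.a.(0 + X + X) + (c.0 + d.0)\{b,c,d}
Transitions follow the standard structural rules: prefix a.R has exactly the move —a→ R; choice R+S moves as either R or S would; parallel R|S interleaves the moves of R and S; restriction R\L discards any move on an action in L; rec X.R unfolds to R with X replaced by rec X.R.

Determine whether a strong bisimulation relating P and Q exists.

Reachable graph of P (3 states):
  u0 = rec X. a.a.(0 + X) + (c.0 + d.0)\{b,c,d} has moves -a-> u1
  u1 = a.(0 + (rec X. a.a.(0 + X) + (c.0 + d.0)\{b,c,d})) has moves -a-> u2
  u2 = 0 + (rec X. a.a.(0 + X) + (c.0 + d.0)\{b,c,d}) has moves -a-> u1
Reachable graph of Q (3 states):
  v0 = rec X. a.a.(0 + X + X) + (c.0 + d.0)\{b,c,d} has moves -a-> v1
  v1 = a.(0 + (rec X. a.a.(0 + X + X) + (c.0 + d.0)\{b,c,d}) + (rec X. a.a.(0 + X + X) + (c.0 + d.0)\{b,c,d})) has moves -a-> v2
  v2 = 0 + (rec X. a.a.(0 + X + X) + (c.0 + d.0)\{b,c,d}) + (rec X. a.a.(0 + X + X) + (c.0 + d.0)\{b,c,d}) has moves -a-> v1
Partition-refinement fixed point:
  B0 = {u0, u1, u2, v0, v1, v2}
u0 ∈ B0, v0 ∈ B0 → same block

bisimilar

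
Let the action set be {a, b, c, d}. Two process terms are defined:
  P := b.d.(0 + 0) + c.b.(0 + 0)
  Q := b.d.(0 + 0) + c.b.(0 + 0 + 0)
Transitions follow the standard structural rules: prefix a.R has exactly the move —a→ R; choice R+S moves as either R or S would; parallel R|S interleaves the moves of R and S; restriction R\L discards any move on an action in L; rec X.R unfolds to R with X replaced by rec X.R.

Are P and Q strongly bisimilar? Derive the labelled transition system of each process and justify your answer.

bisimilar

Reachable graph of P (4 states):
  u0 = b.d.(0 + 0) + c.b.(0 + 0) :: ··b··> u1, ··c··> u2
  u1 = d.(0 + 0) :: ··d··> u3
  u2 = b.(0 + 0) :: ··b··> u3
  u3 = 0 + 0 :: ·
Reachable graph of Q (5 states):
  v0 = b.d.(0 + 0) + c.b.(0 + 0 + 0) :: ··b··> v1, ··c··> v2
  v1 = d.(0 + 0) :: ··d··> v3
  v2 = b.(0 + 0 + 0) :: ··b··> v4
  v3 = 0 + 0 :: ·
  v4 = 0 + 0 + 0 :: ·
Partition-refinement fixed point:
  B0 = {u0, v0}
  B1 = {u2, v2}
  B2 = {u3, v3, v4}
  B3 = {u1, v1}
u0 ∈ B0, v0 ∈ B0 → same block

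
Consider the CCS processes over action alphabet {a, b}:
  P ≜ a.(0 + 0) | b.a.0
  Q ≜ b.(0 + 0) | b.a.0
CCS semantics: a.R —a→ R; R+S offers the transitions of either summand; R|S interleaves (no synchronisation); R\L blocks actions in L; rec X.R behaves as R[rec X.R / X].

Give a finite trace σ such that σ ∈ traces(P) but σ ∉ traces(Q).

a

LTS(P): 6 reachable states
  u0 = a.(0 + 0) | b.a.0 | =a=> u1, =b=> u2
  u1 = (0 + 0) | b.a.0 | =b=> u3
  u2 = a.(0 + 0) | a.0 | =a=> u3, =a=> u4
  u3 = (0 + 0) | a.0 | =a=> u5
  u4 = a.(0 + 0) | 0 | =a=> u5
  u5 = (0 + 0) | 0 | deadlocked
LTS(Q): 6 reachable states
  v0 = b.(0 + 0) | b.a.0 | =b=> v1, =b=> v2
  v1 = (0 + 0) | b.a.0 | =b=> v3
  v2 = b.(0 + 0) | a.0 | =a=> v4, =b=> v3
  v3 = (0 + 0) | a.0 | =a=> v5
  v4 = b.(0 + 0) | 0 | =b=> v5
  v5 = (0 + 0) | 0 | deadlocked
Trace ⟨a⟩ through P, begin at {u0}:
  after a @ step 1: {u1}
  P completes σ.
Trace ⟨a⟩ through Q, begin at {v0}:
  after a @ step 1: no successor for Q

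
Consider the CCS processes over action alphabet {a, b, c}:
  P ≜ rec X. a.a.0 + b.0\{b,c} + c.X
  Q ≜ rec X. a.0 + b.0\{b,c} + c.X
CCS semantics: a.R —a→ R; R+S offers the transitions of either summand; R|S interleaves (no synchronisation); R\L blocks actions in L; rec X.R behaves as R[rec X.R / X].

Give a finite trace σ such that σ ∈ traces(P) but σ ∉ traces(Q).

P's transition system — 4 states:
  p0 = rec X. a.a.0 + b.0\{b,c} + c.X → -a-> p1, -b-> p2, -c-> p0
  p1 = a.0 → -a-> p3
  p2 = 0\{b,c} → (no moves)
  p3 = 0 → (no moves)
Q's transition system — 3 states:
  q0 = rec X. a.0 + b.0\{b,c} + c.X → -a-> q1, -b-> q2, -c-> q0
  q1 = 0 → (no moves)
  q2 = 0\{b,c} → (no moves)
Trace ⟨aa⟩ through P, begin at {p0}:
  [1] a ⇒ {p1}
  [2] a ⇒ {p3}
  ✓ P
Trace ⟨aa⟩ through Q, begin at {q0}:
  [1] a ⇒ {q1}
  [2] a ⇒ no successor for Q

aa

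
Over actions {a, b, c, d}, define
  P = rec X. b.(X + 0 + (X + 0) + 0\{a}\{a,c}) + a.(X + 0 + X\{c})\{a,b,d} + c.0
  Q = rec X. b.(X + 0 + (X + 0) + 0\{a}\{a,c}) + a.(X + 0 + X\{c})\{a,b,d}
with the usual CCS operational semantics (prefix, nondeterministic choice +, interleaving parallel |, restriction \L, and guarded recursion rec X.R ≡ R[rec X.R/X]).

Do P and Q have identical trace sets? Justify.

trace-distinct — witness ⟨c⟩

LTS(P): 5 reachable states
  m0 = rec X. b.(X + 0 + (X + 0) + 0\{a}\{a,c}) + a.(X + 0 + X\{c})\{a,b,d} + c.0 has moves --a--▸ m1, --b--▸ m2, --c--▸ m3
  m1 = ((rec X. b.(X + 0 + (X + 0) + 0\{a}\{a,c}) + a.(X + 0 + X\{c})\{a,b,d} + c.0) + 0 + (rec X. b.(X + 0 + (X + 0) + 0\{a}\{a,c}) + a.(X + 0 + X\{c})\{a,b,d} + c.0)\{c})\{a,b,d} has moves --c--▸ m4
  m2 = (rec X. b.(X + 0 + (X + 0) + 0\{a}\{a,c}) + a.(X + 0 + X\{c})\{a,b,d} + c.0) + 0 + ((rec X. b.(X + 0 + (X + 0) + 0\{a}\{a,c}) + a.(X + 0 + X\{c})\{a,b,d} + c.0) + 0) + 0\{a}\{a,c} has moves --a--▸ m1, --b--▸ m2, --c--▸ m3
  m3 = 0 has moves (no moves)
  m4 = 0\{a,b,d} has moves (no moves)
LTS(Q): 3 reachable states
  n0 = rec X. b.(X + 0 + (X + 0) + 0\{a}\{a,c}) + a.(X + 0 + X\{c})\{a,b,d} has moves --a--▸ n1, --b--▸ n2
  n1 = ((rec X. b.(X + 0 + (X + 0) + 0\{a}\{a,c}) + a.(X + 0 + X\{c})\{a,b,d}) + 0 + (rec X. b.(X + 0 + (X + 0) + 0\{a}\{a,c}) + a.(X + 0 + X\{c})\{a,b,d})\{c})\{a,b,d} has moves (no moves)
  n2 = (rec X. b.(X + 0 + (X + 0) + 0\{a}\{a,c}) + a.(X + 0 + X\{c})\{a,b,d}) + 0 + ((rec X. b.(X + 0 + (X + 0) + 0\{a}\{a,c}) + a.(X + 0 + X\{c})\{a,b,d}) + 0) + 0\{a}\{a,c} has moves --a--▸ n1, --b--▸ n2
Executing c from P (initial set {m0}):
  step 1 (c): {m3}
  P completes σ.
Executing c from Q (initial set {n0}):
  step 1 (c): ∅ (Q stuck)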